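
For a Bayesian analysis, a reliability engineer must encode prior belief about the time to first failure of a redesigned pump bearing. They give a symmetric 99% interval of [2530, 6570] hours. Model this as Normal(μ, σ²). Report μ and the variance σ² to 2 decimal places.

μ = 4550.00, σ² = 614990.74

A symmetric 99% interval runs μ ± z·σ with z = 2.576.
Half-width = 2020, so σ = 2020/2.576 = 784.213 and σ² = 614990.74.
μ is the interval midpoint, 4550.00.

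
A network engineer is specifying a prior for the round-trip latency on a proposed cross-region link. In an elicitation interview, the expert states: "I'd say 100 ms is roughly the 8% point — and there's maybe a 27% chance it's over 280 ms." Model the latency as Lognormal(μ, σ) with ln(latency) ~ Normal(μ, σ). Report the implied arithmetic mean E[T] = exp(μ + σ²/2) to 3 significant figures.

E[T] ≈ 233 ms

If T ~ Lognormal(μ,σ) then ln T ~ Normal(μ,σ), so the p-quantile of ln T is μ + z_p·σ.
ln(100) = 4.605 and ln(280) = 5.635; z_{0.08} = -1.405, z_{0.73} = 0.6128.
σ = (5.635 − 4.605)/(0.6128 − (-1.405)) = 0.510.
μ = 4.605 − (-1.405)·0.510 = 5.322.
E[T] = exp(μ + σ²/2) = exp(5.322 + 0.1302) = 233 ms.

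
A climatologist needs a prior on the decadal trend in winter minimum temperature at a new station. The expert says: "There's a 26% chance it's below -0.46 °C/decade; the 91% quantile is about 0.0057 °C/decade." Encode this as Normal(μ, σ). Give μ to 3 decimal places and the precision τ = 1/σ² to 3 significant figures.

μ = -0.309, τ = 18.2

For Normal(μ,σ), the p-quantile is μ + z_p·σ. Here z_{0.26} = -0.6433, z_{0.91} = 1.341.
So -0.46 = μ − 0.6433σ and 0.0057 = μ + 1.341σ.
Subtracting: σ = (0.0057 − -0.46)/(1.341 − (-0.6433)) = 0.235.
Then μ = -0.46 − (-0.6433)·0.235 = -0.309.
Precision τ = 1/σ² = 1/0.2347² = 18.2.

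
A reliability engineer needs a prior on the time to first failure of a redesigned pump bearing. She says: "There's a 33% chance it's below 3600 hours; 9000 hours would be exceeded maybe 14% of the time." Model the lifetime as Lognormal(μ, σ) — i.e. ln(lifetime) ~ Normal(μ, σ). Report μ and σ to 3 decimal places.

μ ≈ 8.454, σ ≈ 0.603

If T ~ Lognormal(μ,σ) then ln T ~ Normal(μ,σ), so the p-quantile of ln T is μ + z_p·σ.
ln(3600) = 8.189 and ln(9000) = 9.105; z_{0.33} = -0.4399, z_{0.86} = 1.08.
σ = (9.105 − 8.189)/(1.08 − (-0.4399)) = 0.603.
μ = 8.189 − (-0.4399)·0.603 = 8.454.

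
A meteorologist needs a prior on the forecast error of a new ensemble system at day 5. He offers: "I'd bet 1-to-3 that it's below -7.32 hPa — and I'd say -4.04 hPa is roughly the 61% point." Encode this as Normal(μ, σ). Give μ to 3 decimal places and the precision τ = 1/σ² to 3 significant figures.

μ = -5.001, τ = 0.0846

The p-quantile of Normal(μ,σ) is μ + z_p·σ, with z_{0.25} = -0.6745 and z_{0.61} = 0.2793.
Eliminate σ: μ = (z₂·x₁ − z₁·x₂)/(z₂ − z₁) = (0.2793·-7.32 − (-0.6745)·-4.04)/0.9538 = -5.001.
Then σ = (x₂ − x₁)/(z₂ − z₁) = (-4.04 − -7.32)/0.9538 = 3.439.
Precision τ = 1/σ² = 1/3.439² = 0.0846.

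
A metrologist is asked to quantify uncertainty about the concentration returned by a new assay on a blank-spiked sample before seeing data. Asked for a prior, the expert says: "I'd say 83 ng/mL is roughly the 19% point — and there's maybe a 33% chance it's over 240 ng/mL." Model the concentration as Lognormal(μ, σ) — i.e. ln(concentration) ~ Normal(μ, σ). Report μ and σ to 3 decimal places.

If T ~ Lognormal(μ,σ) then ln T ~ Normal(μ,σ), so the p-quantile of ln T is μ + z_p·σ.
ln(83) = 4.419 and ln(240) = 5.481; z_{0.19} = -0.8779, z_{0.67} = 0.4399.
σ = (5.481 − 4.419)/(0.4399 − (-0.8779)) = 0.806.
μ = 4.419 − (-0.8779)·0.806 = 5.126.

μ ≈ 5.126, σ ≈ 0.806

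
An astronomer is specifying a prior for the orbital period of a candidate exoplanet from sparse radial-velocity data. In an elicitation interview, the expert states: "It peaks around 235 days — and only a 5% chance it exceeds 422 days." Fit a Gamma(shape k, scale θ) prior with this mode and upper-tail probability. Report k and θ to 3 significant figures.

Gamma(k,θ) with k>1 has mode (k−1)θ, so θ = 235/(k−1).
Need P(X < 422) = 0.95 with θ tied to k this way. Start at k = 2, θ = 235: P(X<422) ≈ 0.536.
Too low — raise k to concentrate. Iterating converges to k ≈ 9.13.
Then θ = 235/(9.13−1) ≈ 28.9.

k ≈ 9.13, θ ≈ 28.9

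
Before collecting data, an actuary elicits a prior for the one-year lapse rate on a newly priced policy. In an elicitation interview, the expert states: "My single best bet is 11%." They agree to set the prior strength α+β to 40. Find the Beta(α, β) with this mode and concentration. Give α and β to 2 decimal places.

For α,β > 1 the Beta mode is (α−1)/(α+β−2). With α+β = 40, the mode is (α−1)/38.
Set (α−1)/38 = 0.11 → α = 1 + 0.11·38 = 5.18.
β = 40 − α = 34.82.

α = 5.18, β = 34.82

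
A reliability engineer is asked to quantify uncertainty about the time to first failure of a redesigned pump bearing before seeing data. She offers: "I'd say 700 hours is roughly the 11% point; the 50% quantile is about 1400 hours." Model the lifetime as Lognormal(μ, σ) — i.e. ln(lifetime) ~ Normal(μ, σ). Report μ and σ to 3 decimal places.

If T ~ Lognormal(μ,σ) then ln T ~ Normal(μ,σ), so the p-quantile of ln T is μ + z_p·σ.
ln(700) = 6.551 and ln(1400) = 7.244; z_{0.11} = -1.227, z_{0.5} = 0.
σ = (7.244 − 6.551)/(0 − (-1.227)) = 0.565.
μ = 6.551 − (-1.227)·0.565 = 7.244.

μ ≈ 7.244, σ ≈ 0.565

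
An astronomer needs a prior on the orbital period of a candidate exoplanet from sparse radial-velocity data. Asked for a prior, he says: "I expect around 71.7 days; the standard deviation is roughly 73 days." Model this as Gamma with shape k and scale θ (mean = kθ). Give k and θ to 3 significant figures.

k ≈ 0.965, θ ≈ 74.3

For Gamma(k, scale θ): mean = kθ, variance = kθ², so CV = 1/√k.
CV = SD/mean = 73/71.7 = 1.018, hence k = 1/CV² = 0.965.
Then θ = mean/k = 71.7/0.965 = 74.3.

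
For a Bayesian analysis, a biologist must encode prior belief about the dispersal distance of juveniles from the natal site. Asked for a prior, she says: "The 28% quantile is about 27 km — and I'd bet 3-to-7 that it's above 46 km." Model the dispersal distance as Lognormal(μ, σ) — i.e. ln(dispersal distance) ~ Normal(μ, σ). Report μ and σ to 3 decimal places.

μ ≈ 3.576, σ ≈ 0.481

If T ~ Lognormal(μ,σ) then ln T ~ Normal(μ,σ), so the p-quantile of ln T is μ + z_p·σ.
ln(27) = 3.296 and ln(46) = 3.829; z_{0.28} = -0.5828, z_{0.7} = 0.5244.
σ = (3.829 − 3.296)/(0.5244 − (-0.5828)) = 0.481.
μ = 3.296 − (-0.5828)·0.481 = 3.576.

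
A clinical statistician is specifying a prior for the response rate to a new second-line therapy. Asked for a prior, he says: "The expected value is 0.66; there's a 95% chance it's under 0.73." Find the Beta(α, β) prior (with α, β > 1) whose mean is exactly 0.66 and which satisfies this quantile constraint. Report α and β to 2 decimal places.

α ≈ 77.62, β ≈ 39.99

With mean 0.66 fixed, write α = 0.66s, β = 0.34s where s = α+β.
Need P(θ < 0.73) = 0.95 under Beta(0.66s, 0.34s). Normal approximation: (q−m)/√(m(1−m)/s) ≈ z_{0.95} = 1.64, so s ≈ 0.66·0.34·(1.64)²/(0.73−0.66)² = 123.9.
At s = 123.9: P(θ<0.73) ≈ 0.954. Adjusting to match 0.95 gives s ≈ 117.61.
So α = 0.66·117.61 ≈ 77.62, β = 0.34·117.61 ≈ 39.99.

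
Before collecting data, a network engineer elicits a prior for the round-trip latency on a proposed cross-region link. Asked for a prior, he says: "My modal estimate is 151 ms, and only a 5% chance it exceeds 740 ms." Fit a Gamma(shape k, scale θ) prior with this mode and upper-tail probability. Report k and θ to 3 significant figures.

k ≈ 1.95, θ ≈ 159

Gamma(k,θ) with k>1 has mode (k−1)θ, so θ = 151/(k−1).
Need P(X < 740) = 0.95 with θ tied to k this way. Start at k = 2, θ = 151: P(X<740) ≈ 0.956.
Too high — lower k to spread out. Iterating converges to k ≈ 1.95.
Then θ = 151/(1.95−1) ≈ 159.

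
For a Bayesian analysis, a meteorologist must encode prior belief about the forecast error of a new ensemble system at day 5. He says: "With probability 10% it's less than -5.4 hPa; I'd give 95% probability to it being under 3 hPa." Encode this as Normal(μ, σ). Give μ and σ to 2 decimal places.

For Normal(μ,σ), the p-quantile is μ + z_p·σ. Here z_{0.1} = -1.282, z_{0.95} = 1.645.
So -5.4 = μ − 1.282σ and 3 = μ + 1.645σ.
Subtracting: σ = (3 − -5.4)/(1.645 − (-1.282)) = 2.87.
Then μ = -5.4 − (-1.282)·2.87 = -1.72.

μ = -1.72, σ = 2.87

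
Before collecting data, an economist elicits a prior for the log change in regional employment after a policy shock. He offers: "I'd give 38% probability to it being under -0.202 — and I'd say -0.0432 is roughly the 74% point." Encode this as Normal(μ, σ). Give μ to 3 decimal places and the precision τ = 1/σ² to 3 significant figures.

μ = -0.151, τ = 35.7

For Normal(μ,σ), the p-quantile is μ + z_p·σ. Here z_{0.38} = -0.3055, z_{0.74} = 0.6433.
So -0.202 = μ − 0.3055σ and -0.0432 = μ + 0.6433σ.
Subtracting: σ = (-0.0432 − -0.202)/(0.6433 − (-0.3055)) = 0.167.
Then μ = -0.202 − (-0.3055)·0.167 = -0.151.
Precision τ = 1/σ² = 1/0.1674² = 35.7.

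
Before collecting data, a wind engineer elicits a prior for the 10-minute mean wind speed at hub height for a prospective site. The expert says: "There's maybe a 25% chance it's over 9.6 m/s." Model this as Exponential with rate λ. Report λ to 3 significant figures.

λ ≈ 0.144

P(T > 9.6) = e^(−λ·9.6) = 0.25, so λ = −ln(0.25)/9.6 = 0.144.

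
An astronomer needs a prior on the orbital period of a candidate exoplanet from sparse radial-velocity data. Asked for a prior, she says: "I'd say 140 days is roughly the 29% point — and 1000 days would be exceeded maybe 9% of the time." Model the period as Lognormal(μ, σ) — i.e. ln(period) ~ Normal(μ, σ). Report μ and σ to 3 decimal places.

If T ~ Lognormal(μ,σ) then ln T ~ Normal(μ,σ), so the p-quantile of ln T is μ + z_p·σ.
ln(140) = 4.942 and ln(1000) = 6.908; z_{0.29} = -0.5534, z_{0.91} = 1.341.
σ = (6.908 − 4.942)/(1.341 − (-0.5534)) = 1.038.
μ = 4.942 − (-0.5534)·1.038 = 5.516.

μ ≈ 5.516, σ ≈ 1.038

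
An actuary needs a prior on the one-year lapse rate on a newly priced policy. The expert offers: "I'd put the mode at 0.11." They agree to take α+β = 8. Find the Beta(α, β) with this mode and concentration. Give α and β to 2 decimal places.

For α,β > 1 the Beta mode is (α−1)/(α+β−2). With α+β = 8, the mode is (α−1)/6.
Set (α−1)/6 = 0.11 → α = 1 + 0.11·6 = 1.66.
β = 8 − α = 6.34.

α = 1.66, β = 6.34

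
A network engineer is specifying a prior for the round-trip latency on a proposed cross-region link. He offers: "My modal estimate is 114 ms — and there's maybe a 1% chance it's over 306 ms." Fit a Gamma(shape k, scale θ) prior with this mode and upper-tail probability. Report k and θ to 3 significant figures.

Gamma(k,θ) with k>1 has mode (k−1)θ, so θ = 114/(k−1).
Need P(X < 306) = 0.99 with θ tied to k this way. Start at k = 2, θ = 114: P(X<306) ≈ 0.748.
Too low — raise k to concentrate. Iterating converges to k ≈ 5.74.
Then θ = 114/(5.74−1) ≈ 24.1.

k ≈ 5.74, θ ≈ 24.1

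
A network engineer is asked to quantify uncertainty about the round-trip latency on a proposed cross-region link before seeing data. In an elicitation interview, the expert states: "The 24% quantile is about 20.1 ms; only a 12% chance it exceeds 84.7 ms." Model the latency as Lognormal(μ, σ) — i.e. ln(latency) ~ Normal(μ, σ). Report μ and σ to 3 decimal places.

μ ≈ 3.541, σ ≈ 0.765

If T ~ Lognormal(μ,σ) then ln T ~ Normal(μ,σ), so the p-quantile of ln T is μ + z_p·σ.
ln(20.1) = 3.001 and ln(84.7) = 4.439; z_{0.24} = -0.7063, z_{0.88} = 1.175.
σ = (4.439 − 3.001)/(1.175 − (-0.7063)) = 0.765.
μ = 3.001 − (-0.7063)·0.765 = 3.541.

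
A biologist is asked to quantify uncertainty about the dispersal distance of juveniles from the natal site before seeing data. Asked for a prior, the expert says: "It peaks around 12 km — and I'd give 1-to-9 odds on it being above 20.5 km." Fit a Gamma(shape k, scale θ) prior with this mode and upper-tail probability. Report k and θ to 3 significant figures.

Gamma(k,θ) with k>1 has mode (k−1)θ, so θ = 12/(k−1).
Need P(X < 20.5) = 0.9 with θ tied to k this way. Start at k = 2, θ = 12: P(X<20.5) ≈ 0.509.
Too low — raise k to concentrate. Iterating converges to k ≈ 7.6.
Then θ = 12/(7.6−1) ≈ 1.82.

k ≈ 7.6, θ ≈ 1.82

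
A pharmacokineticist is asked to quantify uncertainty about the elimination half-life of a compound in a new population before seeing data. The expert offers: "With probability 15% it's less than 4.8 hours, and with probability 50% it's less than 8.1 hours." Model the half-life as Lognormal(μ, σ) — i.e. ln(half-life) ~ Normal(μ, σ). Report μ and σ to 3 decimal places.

If T ~ Lognormal(μ,σ) then ln T ~ Normal(μ,σ), so the p-quantile of ln T is μ + z_p·σ.
ln(4.8) = 1.569 and ln(8.1) = 2.092; z_{0.15} = -1.036, z_{0.5} = 0.
σ = (2.092 − 1.569)/(0 − (-1.036)) = 0.505.
μ = 1.569 − (-1.036)·0.505 = 2.092.

μ ≈ 2.092, σ ≈ 0.505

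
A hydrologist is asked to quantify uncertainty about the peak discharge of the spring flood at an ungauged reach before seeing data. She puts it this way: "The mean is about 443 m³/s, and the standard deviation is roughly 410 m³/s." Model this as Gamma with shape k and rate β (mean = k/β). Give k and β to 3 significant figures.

For Gamma(k, rate β): mean = k/β, variance = k/β², so CV = 1/√k.
CV = SD/mean = 410/443 = 0.9255, hence k = 1/CV² = 1.17.
Then β = k/mean = 1.17/443 = 0.00264.

k ≈ 1.17, β ≈ 0.00264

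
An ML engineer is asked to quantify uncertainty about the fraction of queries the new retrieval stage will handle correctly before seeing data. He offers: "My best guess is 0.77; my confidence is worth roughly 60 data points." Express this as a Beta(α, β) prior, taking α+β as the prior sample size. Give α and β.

α = 46.2, β = 13.8

Under the effective-sample-size interpretation, Beta(α, β) has prior mean α/(α+β) and prior sample size α+β.
So α+β = 60 and α/(α+β) = 0.77, giving α = 0.77·60 = 46.2 and β = 60 − 46.2 = 13.8.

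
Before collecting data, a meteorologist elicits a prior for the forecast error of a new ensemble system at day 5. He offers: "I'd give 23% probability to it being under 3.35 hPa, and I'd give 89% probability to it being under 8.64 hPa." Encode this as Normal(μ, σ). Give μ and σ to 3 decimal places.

μ = 5.339, σ = 2.692

For Normal(μ,σ), the p-quantile is μ + z_p·σ. Here z_{0.23} = -0.7388, z_{0.89} = 1.227.
So 3.35 = μ − 0.7388σ and 8.64 = μ + 1.227σ.
Subtracting: σ = (8.64 − 3.35)/(1.227 − (-0.7388)) = 2.692.
Then μ = 3.35 − (-0.7388)·2.692 = 5.339.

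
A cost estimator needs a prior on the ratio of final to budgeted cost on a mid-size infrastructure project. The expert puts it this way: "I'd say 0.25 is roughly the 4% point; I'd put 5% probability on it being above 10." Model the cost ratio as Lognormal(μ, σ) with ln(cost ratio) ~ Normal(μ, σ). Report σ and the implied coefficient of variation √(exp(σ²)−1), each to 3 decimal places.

If T ~ Lognormal(μ,σ) then ln T ~ Normal(μ,σ), so the p-quantile of ln T is μ + z_p·σ.
ln(0.25) = -1.386 and ln(10) = 2.303; z_{0.04} = -1.751, z_{0.95} = 1.645.
σ = (2.303 − -1.386)/(1.645 − (-1.751)) = 1.086.
μ = -1.386 − (-1.751)·1.086 = 0.516.
CV = √(exp(σ²)−1) = √(exp(1.1802)−1) = 1.502.

σ ≈ 1.086, CV ≈ 1.502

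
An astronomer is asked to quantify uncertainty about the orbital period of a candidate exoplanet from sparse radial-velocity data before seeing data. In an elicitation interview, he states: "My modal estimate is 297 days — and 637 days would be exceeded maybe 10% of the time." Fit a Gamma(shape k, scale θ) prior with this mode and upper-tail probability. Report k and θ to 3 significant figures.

Gamma(k,θ) with k>1 has mode (k−1)θ, so θ = 297/(k−1).
Need P(X < 637) = 0.9 with θ tied to k this way. Start at k = 2, θ = 297: P(X<637) ≈ 0.632.
Too low — raise k to concentrate. Iterating converges to k ≈ 4.3.
Then θ = 297/(4.3−1) ≈ 90.

k ≈ 4.3, θ ≈ 90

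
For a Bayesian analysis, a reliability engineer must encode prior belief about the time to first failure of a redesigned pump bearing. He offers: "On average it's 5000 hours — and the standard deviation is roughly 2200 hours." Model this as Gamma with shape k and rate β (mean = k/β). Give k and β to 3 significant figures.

k ≈ 5.17, β ≈ 0.00103

For Gamma(k, rate β): mean = k/β, variance = k/β², so CV = 1/√k.
CV = SD/mean = 2200/5000 = 0.44, hence k = 1/CV² = 5.17.
Then β = k/mean = 5.17/5000 = 0.00103.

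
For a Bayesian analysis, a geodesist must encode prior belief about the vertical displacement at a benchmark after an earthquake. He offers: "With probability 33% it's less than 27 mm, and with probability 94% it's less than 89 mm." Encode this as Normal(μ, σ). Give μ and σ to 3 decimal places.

μ = 40.674, σ = 31.083

For Normal(μ,σ), the p-quantile is μ + z_p·σ. Here z_{0.33} = -0.4399, z_{0.94} = 1.555.
So 27 = μ − 0.4399σ and 89 = μ + 1.555σ.
Subtracting: σ = (89 − 27)/(1.555 − (-0.4399)) = 31.083.
Then μ = 27 − (-0.4399)·31.083 = 40.674.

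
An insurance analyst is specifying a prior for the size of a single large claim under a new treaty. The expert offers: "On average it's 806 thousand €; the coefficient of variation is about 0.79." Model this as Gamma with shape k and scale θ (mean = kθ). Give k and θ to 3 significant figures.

For Gamma(k, scale θ): mean = kθ, variance = kθ², so CV = 1/√k.
CV = 0.79, hence k = 1/CV² = 1.6.
Then θ = mean/k = 806/1.6 = 503.

k ≈ 1.6, θ ≈ 503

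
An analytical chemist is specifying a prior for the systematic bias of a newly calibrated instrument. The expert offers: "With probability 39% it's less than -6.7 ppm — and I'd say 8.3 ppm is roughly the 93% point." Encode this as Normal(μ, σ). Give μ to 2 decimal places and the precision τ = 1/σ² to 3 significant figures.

The p-quantile of Normal(μ,σ) is μ + z_p·σ, with z_{0.39} = -0.2793 and z_{0.93} = 1.476.
Eliminate σ: μ = (z₂·x₁ − z₁·x₂)/(z₂ − z₁) = (1.476·-6.7 − (-0.2793)·8.3)/1.755 = -4.31.
Then σ = (x₂ − x₁)/(z₂ − z₁) = (8.3 − -6.7)/1.755 = 8.55.
Precision τ = 1/σ² = 1/8.546² = 0.0137.

μ = -4.31, τ = 0.0137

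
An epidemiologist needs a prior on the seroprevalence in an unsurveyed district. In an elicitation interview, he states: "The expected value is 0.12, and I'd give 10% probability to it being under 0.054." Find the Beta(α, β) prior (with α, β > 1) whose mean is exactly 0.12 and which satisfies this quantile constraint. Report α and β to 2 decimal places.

α ≈ 3.85, β ≈ 28.23

With mean 0.12 fixed, write α = 0.12s, β = 0.88s where s = α+β.
Need P(θ < 0.054) = 0.1 under Beta(0.12s, 0.88s). Normal approximation: (q−m)/√(m(1−m)/s) ≈ z_{0.1} = -1.28, so s ≈ 0.12·0.88·(-1.28)²/(0.054−0.12)² = 39.8.
At s = 39.8: P(θ<0.054) ≈ 0.072. Adjusting to match 0.1 gives s ≈ 32.08.
So α = 0.12·32.08 ≈ 3.85, β = 0.88·32.08 ≈ 28.23.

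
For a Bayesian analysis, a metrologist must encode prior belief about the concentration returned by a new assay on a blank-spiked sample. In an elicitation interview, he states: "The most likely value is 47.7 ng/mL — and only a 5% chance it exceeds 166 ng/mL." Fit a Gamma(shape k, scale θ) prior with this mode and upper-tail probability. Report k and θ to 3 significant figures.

Gamma(k,θ) with k>1 has mode (k−1)θ, so θ = 47.7/(k−1).
Need P(X < 166) = 0.95 with θ tied to k this way. Start at k = 2, θ = 47.7: P(X<166) ≈ 0.862.
Too low — raise k to concentrate. Iterating converges to k ≈ 2.66.
Then θ = 47.7/(2.66−1) ≈ 28.7.

k ≈ 2.66, θ ≈ 28.7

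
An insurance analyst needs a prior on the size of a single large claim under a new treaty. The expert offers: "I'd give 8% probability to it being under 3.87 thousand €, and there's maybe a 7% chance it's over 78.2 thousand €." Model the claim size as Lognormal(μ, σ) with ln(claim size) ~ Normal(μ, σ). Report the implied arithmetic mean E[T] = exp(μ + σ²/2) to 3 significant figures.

E[T] ≈ 28.9 thousand €

If T ~ Lognormal(μ,σ) then ln T ~ Normal(μ,σ), so the p-quantile of ln T is μ + z_p·σ.
ln(3.87) = 1.353 and ln(78.2) = 4.359; z_{0.08} = -1.405, z_{0.93} = 1.476.
σ = (4.359 − 1.353)/(1.476 − (-1.405)) = 1.043.
μ = 1.353 − (-1.405)·1.043 = 2.819.
E[T] = exp(μ + σ²/2) = exp(2.819 + 0.5444) = 28.9 thousand €.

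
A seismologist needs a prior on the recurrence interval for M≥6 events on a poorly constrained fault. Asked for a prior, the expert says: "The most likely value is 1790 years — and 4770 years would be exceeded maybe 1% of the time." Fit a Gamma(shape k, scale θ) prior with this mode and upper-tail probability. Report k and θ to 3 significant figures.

k ≈ 5.82, θ ≈ 372

Gamma(k,θ) with k>1 has mode (k−1)θ, so θ = 1790/(k−1).
Need P(X < 4770) = 0.99 with θ tied to k this way. Start at k = 2, θ = 1790: P(X<4770) ≈ 0.745.
Too low — raise k to concentrate. Iterating converges to k ≈ 5.82.
Then θ = 1790/(5.82−1) ≈ 372.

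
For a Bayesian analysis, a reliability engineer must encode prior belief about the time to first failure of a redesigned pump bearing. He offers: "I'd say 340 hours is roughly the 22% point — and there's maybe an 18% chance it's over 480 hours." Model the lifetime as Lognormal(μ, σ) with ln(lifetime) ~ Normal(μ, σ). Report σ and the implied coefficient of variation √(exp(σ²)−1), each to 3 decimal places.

If T ~ Lognormal(μ,σ) then ln T ~ Normal(μ,σ), so the p-quantile of ln T is μ + z_p·σ.
ln(340) = 5.829 and ln(480) = 6.174; z_{0.22} = -0.7722, z_{0.82} = 0.9154.
σ = (6.174 − 5.829)/(0.9154 − (-0.7722)) = 0.204.
μ = 5.829 − (-0.7722)·0.204 = 5.987.
CV = √(exp(σ²)−1) = √(exp(0.0418)−1) = 0.206.

σ ≈ 0.204, CV ≈ 0.206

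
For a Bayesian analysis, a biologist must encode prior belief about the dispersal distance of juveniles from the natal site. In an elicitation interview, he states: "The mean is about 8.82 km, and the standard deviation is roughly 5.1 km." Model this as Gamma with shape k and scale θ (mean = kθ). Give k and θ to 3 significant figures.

For Gamma(k, scale θ): mean = kθ, variance = kθ², so CV = 1/√k.
CV = SD/mean = 5.1/8.82 = 0.5782, hence k = 1/CV² = 2.99.
Then θ = mean/k = 8.82/2.99 = 2.95.

k ≈ 2.99, θ ≈ 2.95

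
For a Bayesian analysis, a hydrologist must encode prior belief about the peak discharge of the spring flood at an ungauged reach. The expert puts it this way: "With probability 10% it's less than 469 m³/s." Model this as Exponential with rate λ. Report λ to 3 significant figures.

P(T < 469.0) = 1 − e^(−λ·469.0) = 0.1, so λ = −ln(1−0.1)/469.0 = −ln(0.9)/469.0 = 0.000225.

λ ≈ 0.000225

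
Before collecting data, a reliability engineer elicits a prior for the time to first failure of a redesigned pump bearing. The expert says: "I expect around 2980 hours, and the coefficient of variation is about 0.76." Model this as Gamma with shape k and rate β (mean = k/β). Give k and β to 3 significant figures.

For Gamma(k, rate β): mean = k/β, variance = k/β², so CV = 1/√k.
CV = 0.76, hence k = 1/CV² = 1.73.
Then β = k/mean = 1.73/2980 = 0.000581.

k ≈ 1.73, β ≈ 0.000581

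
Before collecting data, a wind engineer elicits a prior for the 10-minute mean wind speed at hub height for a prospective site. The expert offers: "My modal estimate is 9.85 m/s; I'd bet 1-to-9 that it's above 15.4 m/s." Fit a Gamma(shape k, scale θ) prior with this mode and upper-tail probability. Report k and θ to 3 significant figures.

Gamma(k,θ) with k>1 has mode (k−1)θ, so θ = 9.85/(k−1).
Need P(X < 15.4) = 0.9 with θ tied to k this way. Start at k = 2, θ = 9.85: P(X<15.4) ≈ 0.463.
Too low — raise k to concentrate. Iterating converges to k ≈ 10.4.
Then θ = 9.85/(10.4−1) ≈ 1.05.

k ≈ 10.4, θ ≈ 1.05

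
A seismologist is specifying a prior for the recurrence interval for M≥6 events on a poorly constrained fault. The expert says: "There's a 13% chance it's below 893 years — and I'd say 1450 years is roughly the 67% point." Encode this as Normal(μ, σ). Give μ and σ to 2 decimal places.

The p-quantile of Normal(μ,σ) is μ + z_p·σ, with z_{0.13} = -1.126 and z_{0.67} = 0.4399.
Eliminate σ: μ = (z₂·x₁ − z₁·x₂)/(z₂ − z₁) = (0.4399·893 − (-1.126)·1450)/1.566 = 1293.56.
Then σ = (x₂ − x₁)/(z₂ − z₁) = (1450 − 893)/1.566 = 355.61.

μ = 1293.56, σ = 355.61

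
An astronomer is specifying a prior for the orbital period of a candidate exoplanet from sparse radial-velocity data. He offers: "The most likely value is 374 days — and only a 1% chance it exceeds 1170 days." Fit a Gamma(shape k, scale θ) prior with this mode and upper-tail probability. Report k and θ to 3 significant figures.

k ≈ 4.43, θ ≈ 109

Gamma(k,θ) with k>1 has mode (k−1)θ, so θ = 374/(k−1).
Need P(X < 1170) = 0.99 with θ tied to k this way. Start at k = 2, θ = 374: P(X<1170) ≈ 0.819.
Too low — raise k to concentrate. Iterating converges to k ≈ 4.43.
Then θ = 374/(4.43−1) ≈ 109.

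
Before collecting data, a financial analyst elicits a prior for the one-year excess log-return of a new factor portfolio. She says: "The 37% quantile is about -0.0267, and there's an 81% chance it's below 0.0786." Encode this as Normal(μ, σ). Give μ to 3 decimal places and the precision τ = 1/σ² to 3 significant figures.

μ = 0.002, τ = 132

The p-quantile of Normal(μ,σ) is μ + z_p·σ, with z_{0.37} = -0.3319 and z_{0.81} = 0.8779.
Eliminate σ: μ = (z₂·x₁ − z₁·x₂)/(z₂ − z₁) = (0.8779·-0.0267 − (-0.3319)·0.0786)/1.21 = 0.002.
Then σ = (x₂ − x₁)/(z₂ − z₁) = (0.0786 − -0.0267)/1.21 = 0.087.
Precision τ = 1/σ² = 1/0.08704² = 132.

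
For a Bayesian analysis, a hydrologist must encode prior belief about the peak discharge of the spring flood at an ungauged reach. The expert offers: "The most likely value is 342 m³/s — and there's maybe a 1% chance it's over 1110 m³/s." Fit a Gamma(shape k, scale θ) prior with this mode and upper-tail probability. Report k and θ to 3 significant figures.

Gamma(k,θ) with k>1 has mode (k−1)θ, so θ = 342/(k−1).
Need P(X < 1110) = 0.99 with θ tied to k this way. Start at k = 2, θ = 342: P(X<1110) ≈ 0.835.
Too low — raise k to concentrate. Iterating converges to k ≈ 4.19.
Then θ = 342/(4.19−1) ≈ 107.

k ≈ 4.19, θ ≈ 107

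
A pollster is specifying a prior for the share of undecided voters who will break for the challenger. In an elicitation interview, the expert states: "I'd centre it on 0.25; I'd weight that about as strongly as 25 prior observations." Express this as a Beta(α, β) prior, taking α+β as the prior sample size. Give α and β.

α = 6.25, β = 18.75

Under the effective-sample-size interpretation, Beta(α, β) has prior mean α/(α+β) and prior sample size α+β.
So α+β = 25 and α/(α+β) = 0.25, giving α = 0.25·25 = 6.25 and β = 25 − 6.25 = 18.75.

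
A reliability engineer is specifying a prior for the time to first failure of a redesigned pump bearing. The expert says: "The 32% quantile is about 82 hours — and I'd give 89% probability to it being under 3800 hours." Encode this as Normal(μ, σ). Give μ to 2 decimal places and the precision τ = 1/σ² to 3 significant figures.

μ = 1108.37, τ = 2.08e-07

The p-quantile of Normal(μ,σ) is μ + z_p·σ, with z_{0.32} = -0.4677 and z_{0.89} = 1.227.
Eliminate σ: μ = (z₂·x₁ − z₁·x₂)/(z₂ − z₁) = (1.227·82 − (-0.4677)·3800)/1.694 = 1108.37.
Then σ = (x₂ − x₁)/(z₂ − z₁) = (3800 − 82)/1.694 = 2194.51.
Precision τ = 1/σ² = 1/2195² = 2.08e-07.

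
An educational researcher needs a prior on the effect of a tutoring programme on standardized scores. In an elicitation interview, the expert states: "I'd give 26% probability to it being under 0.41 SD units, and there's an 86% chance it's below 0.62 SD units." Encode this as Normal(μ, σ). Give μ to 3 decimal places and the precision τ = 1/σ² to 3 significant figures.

The p-quantile of Normal(μ,σ) is μ + z_p·σ, with z_{0.26} = -0.6433 and z_{0.86} = 1.08.
Eliminate σ: μ = (z₂·x₁ − z₁·x₂)/(z₂ − z₁) = (1.08·0.41 − (-0.6433)·0.62)/1.724 = 0.488.
Then σ = (x₂ − x₁)/(z₂ − z₁) = (0.62 − 0.41)/1.724 = 0.122.
Precision τ = 1/σ² = 1/0.1218² = 67.4.

μ = 0.488, τ = 67.4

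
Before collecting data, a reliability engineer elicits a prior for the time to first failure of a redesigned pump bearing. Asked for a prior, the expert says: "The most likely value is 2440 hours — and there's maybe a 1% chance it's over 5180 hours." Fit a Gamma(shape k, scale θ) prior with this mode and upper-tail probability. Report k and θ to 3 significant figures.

k ≈ 9.57, θ ≈ 285

Gamma(k,θ) with k>1 has mode (k−1)θ, so θ = 2440/(k−1).
Need P(X < 5180) = 0.99 with θ tied to k this way. Start at k = 2, θ = 2440: P(X<5180) ≈ 0.626.
Too low — raise k to concentrate. Iterating converges to k ≈ 9.57.
Then θ = 2440/(9.57−1) ≈ 285.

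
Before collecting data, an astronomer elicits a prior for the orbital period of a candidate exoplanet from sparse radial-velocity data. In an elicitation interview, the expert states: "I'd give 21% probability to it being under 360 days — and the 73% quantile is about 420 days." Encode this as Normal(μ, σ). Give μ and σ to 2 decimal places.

μ = 394.09, σ = 42.28

For Normal(μ,σ), the p-quantile is μ + z_p·σ. Here z_{0.21} = -0.8064, z_{0.73} = 0.6128.
So 360 = μ − 0.8064σ and 420 = μ + 0.6128σ.
Subtracting: σ = (420 − 360)/(0.6128 − (-0.8064)) = 42.28.
Then μ = 360 − (-0.8064)·42.28 = 394.09.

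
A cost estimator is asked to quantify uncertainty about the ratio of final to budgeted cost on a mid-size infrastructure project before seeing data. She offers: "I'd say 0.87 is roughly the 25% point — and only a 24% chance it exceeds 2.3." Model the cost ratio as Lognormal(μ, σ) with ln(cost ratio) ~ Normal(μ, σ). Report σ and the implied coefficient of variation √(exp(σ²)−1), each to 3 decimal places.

σ ≈ 0.704, CV ≈ 0.801

If T ~ Lognormal(μ,σ) then ln T ~ Normal(μ,σ), so the p-quantile of ln T is μ + z_p·σ.
ln(0.87) = -0.1393 and ln(2.3) = 0.8329; z_{0.25} = -0.6745, z_{0.76} = 0.7063.
σ = (0.8329 − -0.1393)/(0.7063 − (-0.6745)) = 0.704.
μ = -0.1393 − (-0.6745)·0.704 = 0.336.
CV = √(exp(σ²)−1) = √(exp(0.4957)−1) = 0.801.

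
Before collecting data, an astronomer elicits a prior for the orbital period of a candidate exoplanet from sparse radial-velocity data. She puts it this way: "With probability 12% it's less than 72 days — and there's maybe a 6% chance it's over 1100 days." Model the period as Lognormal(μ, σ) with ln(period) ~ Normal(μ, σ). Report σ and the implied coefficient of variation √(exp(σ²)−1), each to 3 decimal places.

σ ≈ 0.999, CV ≈ 1.308

If T ~ Lognormal(μ,σ) then ln T ~ Normal(μ,σ), so the p-quantile of ln T is μ + z_p·σ.
ln(72) = 4.277 and ln(1100) = 7.003; z_{0.12} = -1.175, z_{0.94} = 1.555.
σ = (7.003 − 4.277)/(1.555 − (-1.175)) = 0.999.
μ = 4.277 − (-1.175)·0.999 = 5.450.
CV = √(exp(σ²)−1) = √(exp(0.9975)−1) = 1.308.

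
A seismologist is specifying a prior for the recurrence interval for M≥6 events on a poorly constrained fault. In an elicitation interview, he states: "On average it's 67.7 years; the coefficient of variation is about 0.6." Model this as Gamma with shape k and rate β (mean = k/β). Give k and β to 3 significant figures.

k ≈ 2.78, β ≈ 0.041

For Gamma(k, rate β): mean = k/β, variance = k/β², so CV = 1/√k.
CV = 0.6, hence k = 1/CV² = 2.78.
Then β = k/mean = 2.78/67.7 = 0.041.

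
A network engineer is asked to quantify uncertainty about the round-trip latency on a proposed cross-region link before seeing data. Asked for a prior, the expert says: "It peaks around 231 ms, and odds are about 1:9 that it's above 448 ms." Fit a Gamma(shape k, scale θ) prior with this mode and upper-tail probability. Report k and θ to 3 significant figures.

k ≈ 5.36, θ ≈ 52.9

Gamma(k,θ) with k>1 has mode (k−1)θ, so θ = 231/(k−1).
Need P(X < 448) = 0.9 with θ tied to k this way. Start at k = 2, θ = 231: P(X<448) ≈ 0.577.
Too low — raise k to concentrate. Iterating converges to k ≈ 5.36.
Then θ = 231/(5.36−1) ≈ 52.9.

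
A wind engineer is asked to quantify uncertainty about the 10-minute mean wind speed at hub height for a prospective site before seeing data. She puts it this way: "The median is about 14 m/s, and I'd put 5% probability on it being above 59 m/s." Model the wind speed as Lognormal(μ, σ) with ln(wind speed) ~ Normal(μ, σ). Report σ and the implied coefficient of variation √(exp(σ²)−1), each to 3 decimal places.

If T ~ Lognormal(μ,σ) then ln T ~ Normal(μ,σ), so the p-quantile of ln T is μ + z_p·σ.
ln(14) = 2.639 and ln(59) = 4.078; z_{0.5} = 0, z_{0.95} = 1.645.
σ = (4.078 − 2.639)/(1.645 − (0)) = 0.875.
μ = 2.639 − (0)·0.875 = 2.639.
CV = √(exp(σ²)−1) = √(exp(0.7648)−1) = 1.072.

σ ≈ 0.875, CV ≈ 1.072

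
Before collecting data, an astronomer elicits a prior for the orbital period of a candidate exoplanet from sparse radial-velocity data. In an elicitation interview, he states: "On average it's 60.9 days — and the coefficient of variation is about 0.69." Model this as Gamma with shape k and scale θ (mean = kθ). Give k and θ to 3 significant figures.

For Gamma(k, scale θ): mean = kθ, variance = kθ², so CV = 1/√k.
CV = 0.69, hence k = 1/CV² = 2.1.
Then θ = mean/k = 60.9/2.1 = 29.

k ≈ 2.1, θ ≈ 29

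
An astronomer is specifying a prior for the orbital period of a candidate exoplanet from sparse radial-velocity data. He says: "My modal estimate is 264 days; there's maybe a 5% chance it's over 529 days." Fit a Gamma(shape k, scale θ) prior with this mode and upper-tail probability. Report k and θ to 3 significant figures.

k ≈ 6.74, θ ≈ 46

Gamma(k,θ) with k>1 has mode (k−1)θ, so θ = 264/(k−1).
Need P(X < 529) = 0.95 with θ tied to k this way. Start at k = 2, θ = 264: P(X<529) ≈ 0.595.
Too low — raise k to concentrate. Iterating converges to k ≈ 6.74.
Then θ = 264/(6.74−1) ≈ 46.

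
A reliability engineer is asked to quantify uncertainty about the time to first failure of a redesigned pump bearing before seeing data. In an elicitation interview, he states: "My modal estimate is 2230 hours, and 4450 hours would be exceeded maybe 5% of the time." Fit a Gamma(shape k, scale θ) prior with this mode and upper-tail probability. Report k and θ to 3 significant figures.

Gamma(k,θ) with k>1 has mode (k−1)θ, so θ = 2230/(k−1).
Need P(X < 4450) = 0.95 with θ tied to k this way. Start at k = 2, θ = 2230: P(X<4450) ≈ 0.593.
Too low — raise k to concentrate. Iterating converges to k ≈ 6.81.
Then θ = 2230/(6.81−1) ≈ 384.

k ≈ 6.81, θ ≈ 384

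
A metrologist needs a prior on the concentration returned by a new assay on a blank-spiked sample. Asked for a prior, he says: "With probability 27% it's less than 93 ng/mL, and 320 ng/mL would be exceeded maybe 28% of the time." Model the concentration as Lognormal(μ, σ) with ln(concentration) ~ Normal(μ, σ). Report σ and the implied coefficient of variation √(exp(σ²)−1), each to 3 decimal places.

If T ~ Lognormal(μ,σ) then ln T ~ Normal(μ,σ), so the p-quantile of ln T is μ + z_p·σ.
ln(93) = 4.533 and ln(320) = 5.768; z_{0.27} = -0.6128, z_{0.72} = 0.5828.
σ = (5.768 − 4.533)/(0.5828 − (-0.6128)) = 1.034.
μ = 4.533 − (-0.6128)·1.034 = 5.166.
CV = √(exp(σ²)−1) = √(exp(1.0681)−1) = 1.382.

σ ≈ 1.034, CV ≈ 1.382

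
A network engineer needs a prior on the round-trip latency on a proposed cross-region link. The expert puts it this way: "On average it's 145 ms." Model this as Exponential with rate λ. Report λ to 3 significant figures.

λ ≈ 0.0069

Exponential mean = 1/λ, so λ = 1/145.0 = 0.0069.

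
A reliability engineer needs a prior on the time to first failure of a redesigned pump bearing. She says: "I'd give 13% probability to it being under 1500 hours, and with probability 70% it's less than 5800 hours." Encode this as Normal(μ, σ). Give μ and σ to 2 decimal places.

μ = 4434.04, σ = 2604.81

For Normal(μ,σ), the p-quantile is μ + z_p·σ. Here z_{0.13} = -1.126, z_{0.7} = 0.5244.
So 1500 = μ − 1.126σ and 5800 = μ + 0.5244σ.
Subtracting: σ = (5800 − 1500)/(0.5244 − (-1.126)) = 2604.81.
Then μ = 1500 − (-1.126)·2604.81 = 4434.04.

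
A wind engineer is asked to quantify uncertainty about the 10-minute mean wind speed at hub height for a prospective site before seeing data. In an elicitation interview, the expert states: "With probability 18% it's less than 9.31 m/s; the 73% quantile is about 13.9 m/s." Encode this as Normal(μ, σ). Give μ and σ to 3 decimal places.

μ = 12.059, σ = 3.004

The p-quantile of Normal(μ,σ) is μ + z_p·σ, with z_{0.18} = -0.9154 and z_{0.73} = 0.6128.
Eliminate σ: μ = (z₂·x₁ − z₁·x₂)/(z₂ − z₁) = (0.6128·9.31 − (-0.9154)·13.9)/1.528 = 12.059.
Then σ = (x₂ − x₁)/(z₂ − z₁) = (13.9 − 9.31)/1.528 = 3.004.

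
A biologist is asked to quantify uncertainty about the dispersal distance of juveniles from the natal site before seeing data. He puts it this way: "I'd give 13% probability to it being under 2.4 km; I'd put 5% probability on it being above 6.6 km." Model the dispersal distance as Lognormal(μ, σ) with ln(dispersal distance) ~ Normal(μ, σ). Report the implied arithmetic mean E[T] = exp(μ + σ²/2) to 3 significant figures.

If T ~ Lognormal(μ,σ) then ln T ~ Normal(μ,σ), so the p-quantile of ln T is μ + z_p·σ.
ln(2.4) = 0.8755 and ln(6.6) = 1.887; z_{0.13} = -1.126, z_{0.95} = 1.645.
σ = (1.887 − 0.8755)/(1.645 − (-1.126)) = 0.365.
μ = 0.8755 − (-1.126)·0.365 = 1.287.
E[T] = exp(μ + σ²/2) = exp(1.287 + 0.0666) = 3.87 km.

E[T] ≈ 3.87 km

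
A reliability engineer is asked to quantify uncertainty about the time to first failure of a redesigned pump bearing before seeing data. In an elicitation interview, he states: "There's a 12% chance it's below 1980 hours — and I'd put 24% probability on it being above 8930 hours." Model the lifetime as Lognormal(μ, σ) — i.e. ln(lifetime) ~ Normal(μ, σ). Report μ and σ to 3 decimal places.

If T ~ Lognormal(μ,σ) then ln T ~ Normal(μ,σ), so the p-quantile of ln T is μ + z_p·σ.
ln(1980) = 7.591 and ln(8930) = 9.097; z_{0.12} = -1.175, z_{0.76} = 0.7063.
σ = (9.097 − 7.591)/(0.7063 − (-1.175)) = 0.801.
μ = 7.591 − (-1.175)·0.801 = 8.532.

μ ≈ 8.532, σ ≈ 0.801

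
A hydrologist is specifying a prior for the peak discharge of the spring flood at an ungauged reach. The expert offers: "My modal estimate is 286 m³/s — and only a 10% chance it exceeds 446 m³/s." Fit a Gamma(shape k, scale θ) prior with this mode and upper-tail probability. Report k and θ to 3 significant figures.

Gamma(k,θ) with k>1 has mode (k−1)θ, so θ = 286/(k−1).
Need P(X < 446) = 0.9 with θ tied to k this way. Start at k = 2, θ = 286: P(X<446) ≈ 0.462.
Too low — raise k to concentrate. Iterating converges to k ≈ 10.5.
Then θ = 286/(10.5−1) ≈ 30.2.

k ≈ 10.5, θ ≈ 30.2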